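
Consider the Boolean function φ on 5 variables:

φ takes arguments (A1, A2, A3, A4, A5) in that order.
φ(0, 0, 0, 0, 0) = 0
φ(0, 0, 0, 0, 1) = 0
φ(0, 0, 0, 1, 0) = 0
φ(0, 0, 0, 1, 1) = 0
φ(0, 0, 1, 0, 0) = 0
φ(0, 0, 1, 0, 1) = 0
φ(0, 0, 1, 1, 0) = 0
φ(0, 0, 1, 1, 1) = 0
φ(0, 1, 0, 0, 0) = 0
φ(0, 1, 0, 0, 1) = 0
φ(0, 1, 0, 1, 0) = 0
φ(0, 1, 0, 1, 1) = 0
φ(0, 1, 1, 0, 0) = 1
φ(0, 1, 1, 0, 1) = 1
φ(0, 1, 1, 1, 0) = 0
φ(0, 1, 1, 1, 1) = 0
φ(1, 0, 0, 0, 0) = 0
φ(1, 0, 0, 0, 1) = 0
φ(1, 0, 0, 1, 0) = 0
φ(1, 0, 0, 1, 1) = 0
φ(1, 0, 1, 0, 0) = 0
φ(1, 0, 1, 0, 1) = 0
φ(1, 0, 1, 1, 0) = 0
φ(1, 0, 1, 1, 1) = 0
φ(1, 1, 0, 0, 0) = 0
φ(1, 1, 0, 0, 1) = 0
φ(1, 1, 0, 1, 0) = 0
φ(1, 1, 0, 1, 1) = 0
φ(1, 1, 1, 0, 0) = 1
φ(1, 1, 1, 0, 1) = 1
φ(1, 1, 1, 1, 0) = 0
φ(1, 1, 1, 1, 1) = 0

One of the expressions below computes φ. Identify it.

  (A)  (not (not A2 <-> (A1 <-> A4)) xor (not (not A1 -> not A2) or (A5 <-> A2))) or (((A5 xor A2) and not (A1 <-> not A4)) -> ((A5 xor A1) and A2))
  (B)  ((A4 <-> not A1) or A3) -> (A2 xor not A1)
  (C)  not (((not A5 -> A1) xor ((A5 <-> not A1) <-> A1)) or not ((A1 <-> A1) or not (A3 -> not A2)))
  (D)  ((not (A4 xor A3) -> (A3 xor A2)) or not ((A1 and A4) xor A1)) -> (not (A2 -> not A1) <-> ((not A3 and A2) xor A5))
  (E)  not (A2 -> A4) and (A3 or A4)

E

(A) fails at (0,0,0,0,0): the formula yields 1, φ is 0.
(B) fails at (0,0,0,0,0): the formula yields 1, φ is 0.
(C) fails at (0,1,1,0,0): the formula yields 0, φ is 1.
(D) fails at (0,0,0,0,0): the formula yields 1, φ is 0.
That leaves (E). Evaluating it on every row reproduces the table of φ exactly.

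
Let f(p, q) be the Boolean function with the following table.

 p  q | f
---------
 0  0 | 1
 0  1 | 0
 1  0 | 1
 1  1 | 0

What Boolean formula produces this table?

The output is the negation of q.

f(p, q) = not q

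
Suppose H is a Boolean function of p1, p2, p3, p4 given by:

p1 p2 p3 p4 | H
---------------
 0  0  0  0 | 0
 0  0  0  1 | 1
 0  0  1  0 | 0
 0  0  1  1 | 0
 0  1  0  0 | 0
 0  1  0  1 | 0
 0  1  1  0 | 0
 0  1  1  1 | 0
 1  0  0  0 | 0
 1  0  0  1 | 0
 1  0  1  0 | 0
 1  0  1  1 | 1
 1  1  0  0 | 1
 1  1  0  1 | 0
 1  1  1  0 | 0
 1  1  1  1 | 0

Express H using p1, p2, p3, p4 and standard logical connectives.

H(p1, p2, p3, p4) = ((((NOT p1 AND NOT p2) AND NOT p3) AND p4) OR (((p1 AND NOT p2) AND p3) AND p4)) OR (((p1 AND p2) AND NOT p3) AND NOT p4)

H=1 on 3 inputs: (0,0,0,1), (1,0,1,1), (1,1,0,0). Reading each as a conjunction of literals (¬p1·¬p2·¬p3·p4, p1·¬p2·p3·p4, p1·p2·¬p3·¬p4) and taking the OR gives the canonical DNF.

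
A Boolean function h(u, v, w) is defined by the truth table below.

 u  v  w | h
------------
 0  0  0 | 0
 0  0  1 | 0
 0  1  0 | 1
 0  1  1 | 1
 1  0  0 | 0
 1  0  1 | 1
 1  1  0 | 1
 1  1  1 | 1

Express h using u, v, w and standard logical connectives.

h(u, v, w) = NOT ((((NOT u AND NOT v) AND NOT w) OR ((NOT u AND NOT v) AND w)) OR ((u AND NOT v) AND NOT w))

h is 0 on only 3 rows — (0,0,0), (0,0,1), (1,0,0). Writing each as a minterm (¬u·¬v·¬w, ¬u·¬v·w, u·¬v·¬w) and OR-ing them characterizes exactly where h=0, so h is the negation of that disjunction.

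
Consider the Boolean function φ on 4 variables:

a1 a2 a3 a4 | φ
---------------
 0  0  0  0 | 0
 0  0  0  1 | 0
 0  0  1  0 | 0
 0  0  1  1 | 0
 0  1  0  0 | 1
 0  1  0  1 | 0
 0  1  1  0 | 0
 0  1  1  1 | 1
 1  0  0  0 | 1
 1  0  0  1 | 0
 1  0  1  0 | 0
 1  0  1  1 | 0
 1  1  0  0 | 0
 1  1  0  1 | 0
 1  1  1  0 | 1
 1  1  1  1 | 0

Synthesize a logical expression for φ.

φ(a1, a2, a3, a4) = (((((not a1 and a2) and not a3) and not a4) or (((not a1 and a2) and a3) and a4)) or (((a1 and not a2) and not a3) and not a4)) or (((a1 and a2) and a3) and not a4)

Collect the rows where φ=1 — (0,1,0,0), (0,1,1,1), (1,0,0,0), (1,1,1,0) — and write one minterm per row: ¬a1·a2·¬a3·¬a4, ¬a1·a2·a3·a4, a1·¬a2·¬a3·¬a4, a1·a2·a3·¬a4. Their union (logical OR) reproduces the table exactly.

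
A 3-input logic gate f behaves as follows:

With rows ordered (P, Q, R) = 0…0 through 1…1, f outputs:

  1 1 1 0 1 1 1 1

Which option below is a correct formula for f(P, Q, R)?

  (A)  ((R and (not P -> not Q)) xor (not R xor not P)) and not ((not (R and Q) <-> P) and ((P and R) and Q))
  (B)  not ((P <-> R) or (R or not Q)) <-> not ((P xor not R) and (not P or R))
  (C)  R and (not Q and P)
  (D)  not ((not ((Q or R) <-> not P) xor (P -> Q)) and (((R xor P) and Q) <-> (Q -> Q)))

(A) disagrees with f on (0,0,0) (formula → 0, table → 1); rule it out.
(B) disagrees with f on (0,0,1) (formula → 0, table → 1); rule it out.
(C) disagrees with f on (0,0,0) (formula → 0, table → 1); rule it out.
(D) is the remaining candidate, and it agrees with f on all 8 inputs.

D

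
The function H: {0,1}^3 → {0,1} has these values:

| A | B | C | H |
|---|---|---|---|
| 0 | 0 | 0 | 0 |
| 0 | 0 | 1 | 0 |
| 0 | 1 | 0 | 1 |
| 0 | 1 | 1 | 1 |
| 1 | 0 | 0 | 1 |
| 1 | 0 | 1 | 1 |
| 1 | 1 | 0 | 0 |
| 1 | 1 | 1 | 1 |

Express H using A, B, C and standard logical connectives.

H(A, B, C) = not ((((not A and not B) and not C) or ((not A and not B) and C)) or ((A and B) and not C))

The 0-rows are (0,0,0), (0,0,1), (1,1,0). Take each as a conjunction (¬A·¬B·¬C, ¬A·¬B·C, A·B·¬C), form their disjunction, and complement — that gives a formula that is 1 everywhere H is.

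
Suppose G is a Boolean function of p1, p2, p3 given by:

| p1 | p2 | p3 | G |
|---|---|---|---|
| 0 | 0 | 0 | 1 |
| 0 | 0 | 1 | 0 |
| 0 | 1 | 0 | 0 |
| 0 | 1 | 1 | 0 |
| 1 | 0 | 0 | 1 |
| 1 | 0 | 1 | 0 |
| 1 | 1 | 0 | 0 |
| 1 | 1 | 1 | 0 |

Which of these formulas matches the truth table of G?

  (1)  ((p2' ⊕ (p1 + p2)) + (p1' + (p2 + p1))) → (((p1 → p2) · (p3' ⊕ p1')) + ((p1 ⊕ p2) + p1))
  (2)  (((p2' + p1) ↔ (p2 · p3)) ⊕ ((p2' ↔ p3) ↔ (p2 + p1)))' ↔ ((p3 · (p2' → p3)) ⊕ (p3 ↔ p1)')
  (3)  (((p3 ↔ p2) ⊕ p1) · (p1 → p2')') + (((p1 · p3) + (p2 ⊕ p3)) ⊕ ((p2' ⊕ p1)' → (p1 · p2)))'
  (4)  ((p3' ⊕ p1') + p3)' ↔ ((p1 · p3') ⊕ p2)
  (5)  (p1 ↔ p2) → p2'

(1): at (0,0,0) it gives 0, but G = 1 — eliminated.
(3): at (0,0,0) it gives 0, but G = 1 — eliminated.
(4): at (0,0,0) it gives 0, but G = 1 — eliminated.
(5): at (0,0,1) it gives 1, but G = 0 — eliminated.
Only (2) survives; checking it on all 8 rows confirms it matches G.

2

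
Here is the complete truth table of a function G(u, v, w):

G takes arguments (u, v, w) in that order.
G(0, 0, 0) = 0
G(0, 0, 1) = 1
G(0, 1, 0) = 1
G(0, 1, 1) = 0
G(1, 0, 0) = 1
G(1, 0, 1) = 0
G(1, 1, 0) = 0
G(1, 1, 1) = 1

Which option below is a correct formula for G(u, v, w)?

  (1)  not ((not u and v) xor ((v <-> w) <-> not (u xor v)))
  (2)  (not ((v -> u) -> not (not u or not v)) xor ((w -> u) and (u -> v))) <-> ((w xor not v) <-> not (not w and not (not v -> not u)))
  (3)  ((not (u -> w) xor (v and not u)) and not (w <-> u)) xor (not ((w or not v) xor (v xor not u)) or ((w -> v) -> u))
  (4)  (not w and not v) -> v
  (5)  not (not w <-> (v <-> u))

5

(1) disagrees with G on (1,1,0) (formula → 1, table → 0); rule it out.
(2) disagrees with G on (0,0,1) (formula → 0, table → 1); rule it out.
(3) disagrees with G on (0,0,0) (formula → 1, table → 0); rule it out.
(4) disagrees with G on (0,1,1) (formula → 1, table → 0); rule it out.
Only (5) survives; checking it on all 8 rows confirms it matches G.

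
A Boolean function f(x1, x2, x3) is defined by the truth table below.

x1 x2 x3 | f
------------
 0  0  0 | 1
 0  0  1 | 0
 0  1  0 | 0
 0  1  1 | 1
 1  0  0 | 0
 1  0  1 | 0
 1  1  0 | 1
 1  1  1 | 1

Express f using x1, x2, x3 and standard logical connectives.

f(x1, x2, x3) = ((((¬x1 ∧ ¬x2) ∧ ¬x3) ∨ ((¬x1 ∧ x2) ∧ x3)) ∨ ((x1 ∧ x2) ∧ ¬x3)) ∨ ((x1 ∧ x2) ∧ x3)

f=1 on 4 inputs: (0,0,0), (0,1,1), (1,1,0), (1,1,1). Reading each as a conjunction of literals (¬x1·¬x2·¬x3, ¬x1·x2·x3, x1·x2·¬x3, x1·x2·x3) and taking the OR gives the canonical DNF.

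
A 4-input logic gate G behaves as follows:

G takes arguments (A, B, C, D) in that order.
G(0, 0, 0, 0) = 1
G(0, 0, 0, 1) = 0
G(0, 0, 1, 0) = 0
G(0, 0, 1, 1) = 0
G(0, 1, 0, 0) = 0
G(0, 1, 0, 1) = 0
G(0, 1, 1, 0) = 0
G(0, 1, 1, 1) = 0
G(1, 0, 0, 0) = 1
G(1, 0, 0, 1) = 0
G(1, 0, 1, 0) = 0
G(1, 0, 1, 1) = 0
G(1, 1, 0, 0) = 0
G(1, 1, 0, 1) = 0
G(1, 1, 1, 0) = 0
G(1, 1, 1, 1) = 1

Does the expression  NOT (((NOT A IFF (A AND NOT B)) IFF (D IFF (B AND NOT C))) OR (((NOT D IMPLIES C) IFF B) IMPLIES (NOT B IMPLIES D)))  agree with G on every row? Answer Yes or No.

Evaluate NOT (((NOT A IFF (A AND NOT B)) IFF (D IFF (B AND NOT C))) OR (((NOT D IMPLIES C) IFF B) IMPLIES (NOT B IMPLIES D))) on each row and compare to G:
  A=0, B=0, C=0, D=0: formula gives 1, G = 1 ✓
  A=0, B=0, C=0, D=1: formula gives 0, G = 0 ✓
  A=0, B=0, C=1, D=0: formula gives 0, G = 0 ✓
  A=0, B=0, C=1, D=1: formula gives 0, G = 0 ✓
  …
  A=1, B=1, C=1, D=1: formula gives 0, but G = 1 ✗
A single disagreement suffices: at (1,1,1,1) they differ, so the formula does not compute G.

No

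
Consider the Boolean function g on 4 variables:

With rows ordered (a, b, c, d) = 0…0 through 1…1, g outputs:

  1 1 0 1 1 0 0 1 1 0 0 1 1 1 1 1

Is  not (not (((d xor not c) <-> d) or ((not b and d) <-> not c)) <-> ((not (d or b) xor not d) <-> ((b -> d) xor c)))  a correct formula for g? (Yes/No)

No

Check the formula against g row by row:
  a=0, b=0, c=0, d=0: formula gives 1, g = 1 ✓
  a=0, b=0, c=0, d=1: formula gives 0, but g = 1 ✗
Row (0,0,0,1) is a counterexample, so the formula is not equivalent to g.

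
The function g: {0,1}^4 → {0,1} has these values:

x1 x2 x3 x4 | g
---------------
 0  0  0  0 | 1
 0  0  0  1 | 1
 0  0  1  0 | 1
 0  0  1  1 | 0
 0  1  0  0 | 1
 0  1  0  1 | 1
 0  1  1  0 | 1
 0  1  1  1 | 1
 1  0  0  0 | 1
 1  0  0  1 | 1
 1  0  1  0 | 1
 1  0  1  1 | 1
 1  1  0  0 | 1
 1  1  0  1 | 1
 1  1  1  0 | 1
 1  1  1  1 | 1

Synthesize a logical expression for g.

Only row (0,0,1,1) gives 0. So g is 1 everywhere except there — the complement of the minterm ¬x1·¬x2·x3·x4.

g(x1, x2, x3, x4) = not (((not x1 and not x2) and x3) and x4)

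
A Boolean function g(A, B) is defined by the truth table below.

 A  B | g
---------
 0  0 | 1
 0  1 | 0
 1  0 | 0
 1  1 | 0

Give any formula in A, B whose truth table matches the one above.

The output is 1 only when every input is 0 — NOR of all inputs.

g(A, B) = ¬(A ∨ B)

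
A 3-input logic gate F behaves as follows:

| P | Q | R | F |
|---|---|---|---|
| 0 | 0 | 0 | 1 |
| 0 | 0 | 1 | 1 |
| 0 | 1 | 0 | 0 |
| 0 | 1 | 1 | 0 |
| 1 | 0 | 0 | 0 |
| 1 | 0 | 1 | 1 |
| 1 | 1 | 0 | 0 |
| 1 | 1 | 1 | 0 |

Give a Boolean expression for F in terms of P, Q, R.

F(P, Q, R) = (((¬P ∧ ¬Q) ∧ ¬R) ∨ ((¬P ∧ ¬Q) ∧ R)) ∨ ((P ∧ ¬Q) ∧ R)

Collect the rows where F=1 — (0,0,0), (0,0,1), (1,0,1) — and write one minterm per row: ¬P·¬Q·¬R, ¬P·¬Q·R, P·¬Q·R. Their union (logical OR) reproduces the table exactly.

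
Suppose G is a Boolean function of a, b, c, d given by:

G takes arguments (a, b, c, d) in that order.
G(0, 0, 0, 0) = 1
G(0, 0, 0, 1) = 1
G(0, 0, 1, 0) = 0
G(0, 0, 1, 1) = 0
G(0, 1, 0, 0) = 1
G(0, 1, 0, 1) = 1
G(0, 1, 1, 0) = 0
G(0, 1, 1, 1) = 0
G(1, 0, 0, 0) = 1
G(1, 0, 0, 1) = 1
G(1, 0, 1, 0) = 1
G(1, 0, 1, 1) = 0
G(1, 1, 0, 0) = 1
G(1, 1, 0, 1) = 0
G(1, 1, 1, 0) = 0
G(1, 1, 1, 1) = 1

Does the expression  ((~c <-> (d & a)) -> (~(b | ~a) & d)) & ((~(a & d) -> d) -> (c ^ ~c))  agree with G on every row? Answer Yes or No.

No

Test each input against both G and the formula:
  a=0, b=0, c=0, d=0: formula gives 1, G = 1 ✓
  a=0, b=0, c=0, d=1: formula gives 1, G = 1 ✓
  a=0, b=0, c=1, d=0: formula gives 0, G = 0 ✓
  a=0, b=0, c=1, d=1: formula gives 0, G = 0 ✓
  …
  a=1, b=0, c=1, d=0: formula gives 0, but G = 1 ✗
Row (1,0,1,0) is a counterexample, so the formula is not equivalent to G.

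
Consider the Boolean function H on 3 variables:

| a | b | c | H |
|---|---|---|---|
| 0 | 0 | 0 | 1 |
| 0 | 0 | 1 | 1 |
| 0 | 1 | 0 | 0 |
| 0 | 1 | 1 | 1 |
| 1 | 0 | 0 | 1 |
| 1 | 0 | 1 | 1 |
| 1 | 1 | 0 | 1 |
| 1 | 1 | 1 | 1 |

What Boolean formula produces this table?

H(a, b, c) = NOT ((NOT a AND b) AND NOT c)

Only row (0,1,0) gives 0. So H is 1 everywhere except there — the complement of the minterm ¬a·b·¬c.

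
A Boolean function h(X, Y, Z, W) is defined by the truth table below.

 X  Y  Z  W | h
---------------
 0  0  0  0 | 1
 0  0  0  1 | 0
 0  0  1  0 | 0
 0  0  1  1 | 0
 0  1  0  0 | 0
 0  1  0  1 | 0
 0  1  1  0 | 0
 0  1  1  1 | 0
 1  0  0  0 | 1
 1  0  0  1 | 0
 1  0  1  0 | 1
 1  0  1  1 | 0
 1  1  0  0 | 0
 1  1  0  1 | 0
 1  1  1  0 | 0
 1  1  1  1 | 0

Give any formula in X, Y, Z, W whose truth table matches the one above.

The 1-rows are (0,0,0,0), (1,0,0,0), (1,0,1,0). Each contributes one minterm — ¬X·¬Y·¬Z·¬W; X·¬Y·¬Z·¬W; X·¬Y·Z·¬W — and their disjunction is a sum-of-products form of h.

h(X, Y, Z, W) = ((((~X & ~Y) & ~Z) & ~W) | (((X & ~Y) & ~Z) & ~W)) | (((X & ~Y) & Z) & ~W)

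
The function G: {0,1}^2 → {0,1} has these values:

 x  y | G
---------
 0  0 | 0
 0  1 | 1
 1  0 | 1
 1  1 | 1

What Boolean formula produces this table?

G(x, y) = x OR y

The output is 1 whenever at least one input is 1 — the OR of all inputs.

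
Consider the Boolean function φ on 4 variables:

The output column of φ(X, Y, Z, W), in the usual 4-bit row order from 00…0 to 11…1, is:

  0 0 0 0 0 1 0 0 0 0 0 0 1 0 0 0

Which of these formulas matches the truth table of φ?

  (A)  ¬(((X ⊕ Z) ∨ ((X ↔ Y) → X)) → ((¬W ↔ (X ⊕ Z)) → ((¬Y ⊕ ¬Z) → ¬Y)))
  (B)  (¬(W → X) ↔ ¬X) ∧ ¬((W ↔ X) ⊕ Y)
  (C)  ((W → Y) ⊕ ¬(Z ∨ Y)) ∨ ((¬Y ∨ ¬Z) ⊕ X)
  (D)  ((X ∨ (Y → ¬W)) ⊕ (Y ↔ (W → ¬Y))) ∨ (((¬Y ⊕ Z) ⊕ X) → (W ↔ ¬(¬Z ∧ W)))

A

(B): at (0,0,0,1) it gives 1, but φ = 0 — eliminated.
(C): at (0,0,0,0) it gives 1, but φ = 0 — eliminated.
(D): at (0,0,0,0) it gives 1, but φ = 0 — eliminated.
Only (A) survives; checking it on all 16 rows confirms it matches φ.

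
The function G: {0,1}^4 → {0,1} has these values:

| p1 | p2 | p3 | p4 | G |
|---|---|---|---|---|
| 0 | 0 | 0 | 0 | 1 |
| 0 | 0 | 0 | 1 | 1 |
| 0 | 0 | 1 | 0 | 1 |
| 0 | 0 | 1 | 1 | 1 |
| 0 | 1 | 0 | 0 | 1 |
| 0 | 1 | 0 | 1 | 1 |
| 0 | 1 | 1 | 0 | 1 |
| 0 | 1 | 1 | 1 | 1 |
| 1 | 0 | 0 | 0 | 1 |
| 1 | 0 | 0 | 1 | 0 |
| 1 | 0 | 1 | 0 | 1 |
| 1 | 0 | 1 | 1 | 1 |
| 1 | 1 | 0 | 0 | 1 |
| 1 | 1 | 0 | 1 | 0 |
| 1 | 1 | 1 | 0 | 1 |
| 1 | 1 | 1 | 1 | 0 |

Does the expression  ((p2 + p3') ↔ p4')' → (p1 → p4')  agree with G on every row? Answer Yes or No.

Evaluate ((p2 + p3') ↔ p4')' → (p1 → p4') on each row and compare to G:
  p1=0, p2=0, p3=0, p4=0: formula gives 1, G = 1 ✓
  p1=0, p2=0, p3=0, p4=1: formula gives 1, G = 1 ✓
  p1=0, p2=0, p3=1, p4=0: formula gives 1, G = 1 ✓
  p1=0, p2=0, p3=1, p4=1: formula gives 1, G = 1 ✓
  … (the remaining 12 rows also agree.)
No disagreement on any input; they are logically equivalent.

Yes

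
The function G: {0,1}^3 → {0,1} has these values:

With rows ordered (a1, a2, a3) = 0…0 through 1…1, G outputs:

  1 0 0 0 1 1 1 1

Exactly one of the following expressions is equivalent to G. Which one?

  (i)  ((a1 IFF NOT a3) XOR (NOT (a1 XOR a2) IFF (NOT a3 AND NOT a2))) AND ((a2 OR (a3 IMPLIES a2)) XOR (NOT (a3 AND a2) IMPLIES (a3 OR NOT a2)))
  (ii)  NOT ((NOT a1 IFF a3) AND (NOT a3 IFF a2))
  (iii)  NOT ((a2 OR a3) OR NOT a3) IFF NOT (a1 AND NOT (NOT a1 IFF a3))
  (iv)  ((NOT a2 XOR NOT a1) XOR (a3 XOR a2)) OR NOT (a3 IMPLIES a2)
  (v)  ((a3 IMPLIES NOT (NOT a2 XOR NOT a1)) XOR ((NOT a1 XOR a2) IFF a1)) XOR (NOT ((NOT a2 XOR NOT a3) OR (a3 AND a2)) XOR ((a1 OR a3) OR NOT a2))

v

(i) disagrees with G on (0,0,0) (formula → 0, table → 1); rule it out.
(ii) disagrees with G on (0,1,0) (formula → 1, table → 0); rule it out.
(iii) disagrees with G on (0,0,0) (formula → 0, table → 1); rule it out.
(iv) disagrees with G on (0,0,0) (formula → 0, table → 1); rule it out.
That leaves (v). Evaluating it on every row reproduces the table of G exactly.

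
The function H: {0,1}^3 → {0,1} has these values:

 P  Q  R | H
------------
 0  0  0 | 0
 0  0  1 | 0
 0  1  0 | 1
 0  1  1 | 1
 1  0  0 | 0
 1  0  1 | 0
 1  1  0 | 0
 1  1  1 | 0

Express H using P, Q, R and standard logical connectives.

H=1 on 2 inputs: (0,1,0), (0,1,1). Reading each as a conjunction of literals (¬P·Q·¬R, ¬P·Q·R) and taking the OR gives the canonical DNF.

H(P, Q, R) = ((NOT P AND Q) AND NOT R) OR ((NOT P AND Q) AND R)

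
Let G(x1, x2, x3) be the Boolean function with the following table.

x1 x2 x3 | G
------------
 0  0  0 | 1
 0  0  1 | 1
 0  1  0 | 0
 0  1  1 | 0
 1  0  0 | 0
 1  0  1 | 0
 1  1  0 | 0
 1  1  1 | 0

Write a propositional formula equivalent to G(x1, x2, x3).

G=1 on 2 inputs: (0,0,0), (0,0,1). Reading each as a conjunction of literals (¬x1·¬x2·¬x3, ¬x1·¬x2·x3) and taking the OR gives the canonical DNF.

G(x1, x2, x3) = ((x1' · x2') · x3') + ((x1' · x2') · x3)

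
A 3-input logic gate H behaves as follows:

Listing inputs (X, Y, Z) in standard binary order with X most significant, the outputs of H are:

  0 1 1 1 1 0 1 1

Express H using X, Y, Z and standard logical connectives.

The 0-rows are (0,0,0), (1,0,1). Take each as a conjunction (¬X·¬Y·¬Z, X·¬Y·Z), form their disjunction, and complement — that gives a formula that is 1 everywhere H is.

H(X, Y, Z) = not (((not X and not Y) and not Z) or ((X and not Y) and Z))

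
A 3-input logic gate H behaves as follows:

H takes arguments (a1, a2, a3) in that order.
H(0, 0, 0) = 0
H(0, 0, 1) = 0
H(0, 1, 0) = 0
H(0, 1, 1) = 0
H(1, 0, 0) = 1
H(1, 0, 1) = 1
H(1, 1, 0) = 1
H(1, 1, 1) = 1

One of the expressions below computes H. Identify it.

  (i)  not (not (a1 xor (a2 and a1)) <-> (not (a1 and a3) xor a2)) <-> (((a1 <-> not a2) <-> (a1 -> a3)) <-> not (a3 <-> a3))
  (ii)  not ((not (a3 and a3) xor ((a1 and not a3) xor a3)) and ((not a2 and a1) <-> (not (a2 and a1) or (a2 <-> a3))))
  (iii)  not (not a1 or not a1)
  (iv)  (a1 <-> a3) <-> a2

iii

(i) disagrees with H on (1,1,0) (formula → 0, table → 1); rule it out.
(ii) disagrees with H on (0,0,0) (formula → 1, table → 0); rule it out.
(iv) disagrees with H on (0,0,1) (formula → 1, table → 0); rule it out.
Only (iii) survives; checking it on all 8 rows confirms it matches H.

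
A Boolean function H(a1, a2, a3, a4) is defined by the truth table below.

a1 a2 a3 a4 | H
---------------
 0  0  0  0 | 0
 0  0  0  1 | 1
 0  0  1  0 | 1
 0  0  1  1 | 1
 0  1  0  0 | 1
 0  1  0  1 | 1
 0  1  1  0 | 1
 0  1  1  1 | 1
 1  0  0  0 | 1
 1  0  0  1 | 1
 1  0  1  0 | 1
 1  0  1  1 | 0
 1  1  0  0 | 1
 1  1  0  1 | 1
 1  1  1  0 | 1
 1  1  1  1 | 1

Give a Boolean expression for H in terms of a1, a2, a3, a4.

H(a1, a2, a3, a4) = ((((a1' · a2') · a3') · a4') + (((a1 · a2') · a3) · a4))'

H is 0 on only 2 rows — (0,0,0,0), (1,0,1,1). Writing each as a minterm (¬a1·¬a2·¬a3·¬a4, a1·¬a2·a3·a4) and OR-ing them characterizes exactly where H=0, so H is the negation of that disjunction.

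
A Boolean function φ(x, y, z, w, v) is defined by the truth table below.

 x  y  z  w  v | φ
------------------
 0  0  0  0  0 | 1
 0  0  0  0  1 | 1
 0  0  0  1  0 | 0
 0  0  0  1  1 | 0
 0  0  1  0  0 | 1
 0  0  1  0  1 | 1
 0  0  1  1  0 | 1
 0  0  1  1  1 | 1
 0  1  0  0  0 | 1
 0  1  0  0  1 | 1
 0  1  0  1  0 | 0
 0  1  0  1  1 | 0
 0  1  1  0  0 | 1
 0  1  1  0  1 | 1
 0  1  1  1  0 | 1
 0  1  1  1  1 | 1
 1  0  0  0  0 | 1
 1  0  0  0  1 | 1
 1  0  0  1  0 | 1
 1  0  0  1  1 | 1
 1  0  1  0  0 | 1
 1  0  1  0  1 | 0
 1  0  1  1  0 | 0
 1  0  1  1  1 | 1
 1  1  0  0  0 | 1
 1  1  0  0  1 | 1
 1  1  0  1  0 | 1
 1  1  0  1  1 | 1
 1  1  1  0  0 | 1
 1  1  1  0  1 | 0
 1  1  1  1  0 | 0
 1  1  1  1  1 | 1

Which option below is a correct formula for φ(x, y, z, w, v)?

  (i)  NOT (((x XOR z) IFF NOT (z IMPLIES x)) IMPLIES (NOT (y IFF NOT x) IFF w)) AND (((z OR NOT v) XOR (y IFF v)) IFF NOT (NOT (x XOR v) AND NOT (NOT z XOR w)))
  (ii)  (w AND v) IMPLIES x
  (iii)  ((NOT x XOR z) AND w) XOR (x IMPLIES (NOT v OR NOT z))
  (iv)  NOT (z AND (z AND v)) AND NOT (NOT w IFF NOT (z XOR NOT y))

iii

(i) disagrees with φ on (0,0,0,0,0) (formula → 0, table → 1); rule it out.
(ii) disagrees with φ on (0,0,0,1,0) (formula → 1, table → 0); rule it out.
(iv) disagrees with φ on (0,0,1,0,0) (formula → 0, table → 1); rule it out.
That leaves (iii). Evaluating it on every row reproduces the table of φ exactly.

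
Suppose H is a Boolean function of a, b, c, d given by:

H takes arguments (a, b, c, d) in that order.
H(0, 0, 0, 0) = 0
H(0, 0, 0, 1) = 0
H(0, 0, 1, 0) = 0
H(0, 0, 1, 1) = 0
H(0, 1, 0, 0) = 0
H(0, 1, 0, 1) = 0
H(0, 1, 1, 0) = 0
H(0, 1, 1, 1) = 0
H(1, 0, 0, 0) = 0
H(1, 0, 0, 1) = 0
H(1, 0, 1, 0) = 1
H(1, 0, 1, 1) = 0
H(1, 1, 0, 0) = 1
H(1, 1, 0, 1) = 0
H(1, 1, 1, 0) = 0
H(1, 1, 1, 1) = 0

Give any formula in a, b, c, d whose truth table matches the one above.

The 1-rows are (1,0,1,0), (1,1,0,0). Each contributes one minterm — a·¬b·c·¬d; a·b·¬c·¬d — and their disjunction is a sum-of-products form of H.

H(a, b, c, d) = (((a & ~b) & c) & ~d) | (((a & b) & ~c) & ~d)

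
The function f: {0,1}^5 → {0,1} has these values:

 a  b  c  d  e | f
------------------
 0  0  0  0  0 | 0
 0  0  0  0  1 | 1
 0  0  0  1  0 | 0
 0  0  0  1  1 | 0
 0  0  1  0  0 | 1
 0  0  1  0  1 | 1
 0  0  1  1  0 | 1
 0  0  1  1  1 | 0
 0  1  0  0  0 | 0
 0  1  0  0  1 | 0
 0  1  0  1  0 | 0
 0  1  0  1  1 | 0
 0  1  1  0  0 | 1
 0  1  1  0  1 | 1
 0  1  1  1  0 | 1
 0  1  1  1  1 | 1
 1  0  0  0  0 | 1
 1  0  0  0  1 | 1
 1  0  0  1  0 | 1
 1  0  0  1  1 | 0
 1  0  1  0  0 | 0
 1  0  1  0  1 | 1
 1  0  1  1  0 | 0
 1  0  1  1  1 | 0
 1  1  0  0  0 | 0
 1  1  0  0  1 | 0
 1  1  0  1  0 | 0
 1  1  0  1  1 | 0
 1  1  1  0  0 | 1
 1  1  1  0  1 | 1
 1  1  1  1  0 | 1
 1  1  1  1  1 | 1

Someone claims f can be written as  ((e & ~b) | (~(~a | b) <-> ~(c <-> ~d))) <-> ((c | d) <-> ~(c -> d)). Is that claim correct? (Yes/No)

Yes

Test each input against both f and the formula:
  a=0, b=0, c=0, d=0, e=0: formula gives 0, f = 0 ✓
  a=0, b=0, c=0, d=0, e=1: formula gives 1, f = 1 ✓
  a=0, b=0, c=0, d=1, e=0: formula gives 0, f = 0 ✓
  a=0, b=0, c=0, d=1, e=1: formula gives 0, f = 0 ✓
  … (the remaining 28 rows also agree.)
All 32 rows match — the expression computes f exactly.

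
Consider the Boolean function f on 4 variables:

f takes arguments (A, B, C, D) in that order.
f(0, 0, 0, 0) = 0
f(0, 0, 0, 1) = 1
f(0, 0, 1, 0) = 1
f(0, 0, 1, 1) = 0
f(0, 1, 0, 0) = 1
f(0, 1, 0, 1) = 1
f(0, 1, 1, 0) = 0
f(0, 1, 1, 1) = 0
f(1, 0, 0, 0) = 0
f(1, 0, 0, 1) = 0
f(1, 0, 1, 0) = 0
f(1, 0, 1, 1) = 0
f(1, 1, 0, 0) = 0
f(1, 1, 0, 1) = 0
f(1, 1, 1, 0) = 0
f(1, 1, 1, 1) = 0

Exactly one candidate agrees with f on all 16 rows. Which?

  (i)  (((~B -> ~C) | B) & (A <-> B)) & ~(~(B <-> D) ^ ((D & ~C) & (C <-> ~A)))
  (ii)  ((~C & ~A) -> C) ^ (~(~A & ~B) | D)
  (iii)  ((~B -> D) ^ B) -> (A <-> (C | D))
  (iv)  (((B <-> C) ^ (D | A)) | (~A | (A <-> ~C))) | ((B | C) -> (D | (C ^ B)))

ii

(i): at (0,0,0,0) it gives 1, but f = 0 — eliminated.
(iii): at (0,0,0,0) it gives 1, but f = 0 — eliminated.
(iv): at (0,0,0,0) it gives 1, but f = 0 — eliminated.
Only (ii) survives; checking it on all 16 rows confirms it matches f.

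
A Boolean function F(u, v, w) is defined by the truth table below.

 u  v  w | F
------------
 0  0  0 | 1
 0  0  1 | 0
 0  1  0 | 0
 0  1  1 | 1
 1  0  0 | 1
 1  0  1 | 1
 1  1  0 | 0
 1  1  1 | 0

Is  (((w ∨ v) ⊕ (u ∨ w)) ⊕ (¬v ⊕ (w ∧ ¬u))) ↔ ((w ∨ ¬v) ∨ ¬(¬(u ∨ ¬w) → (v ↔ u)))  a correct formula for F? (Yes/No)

Test each input against both F and the formula:
  u=0, v=0, w=0: formula gives 1, F = 1 ✓
  u=0, v=0, w=1: formula gives 0, F = 0 ✓
  u=0, v=1, w=0: formula gives 0, F = 0 ✓
  u=0, v=1, w=1: formula gives 1, F = 1 ✓
  u=1, v=0, w=0: formula gives 0, but F = 1 ✗
Row (1,0,0) is a counterexample, so the formula is not equivalent to F.

No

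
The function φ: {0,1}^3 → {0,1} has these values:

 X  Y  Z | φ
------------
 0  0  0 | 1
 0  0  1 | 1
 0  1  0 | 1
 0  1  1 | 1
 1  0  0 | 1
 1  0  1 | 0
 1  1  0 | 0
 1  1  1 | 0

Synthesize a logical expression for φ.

The 0-rows are (1,0,1), (1,1,0), (1,1,1). Take each as a conjunction (X·¬Y·Z, X·Y·¬Z, X·Y·Z), form their disjunction, and complement — that gives a formula that is 1 everywhere φ is.

φ(X, Y, Z) = NOT ((((X AND NOT Y) AND Z) OR ((X AND Y) AND NOT Z)) OR ((X AND Y) AND Z))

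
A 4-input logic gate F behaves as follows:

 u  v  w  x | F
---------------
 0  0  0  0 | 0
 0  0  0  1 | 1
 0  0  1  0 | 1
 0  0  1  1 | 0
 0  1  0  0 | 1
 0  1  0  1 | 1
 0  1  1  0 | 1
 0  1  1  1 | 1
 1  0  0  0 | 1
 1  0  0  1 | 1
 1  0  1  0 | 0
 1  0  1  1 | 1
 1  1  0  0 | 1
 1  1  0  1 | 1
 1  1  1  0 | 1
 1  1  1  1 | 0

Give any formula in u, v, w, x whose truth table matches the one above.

F(u, v, w, x) = ~((((((~u & ~v) & ~w) & ~x) | (((~u & ~v) & w) & x)) | (((u & ~v) & w) & ~x)) | (((u & v) & w) & x))

F is 0 on only 4 rows — (0,0,0,0), (0,0,1,1), (1,0,1,0), (1,1,1,1). Writing each as a minterm (¬u·¬v·¬w·¬x, ¬u·¬v·w·x, u·¬v·w·¬x, u·v·w·x) and OR-ing them characterizes exactly where F=0, so F is the negation of that disjunction.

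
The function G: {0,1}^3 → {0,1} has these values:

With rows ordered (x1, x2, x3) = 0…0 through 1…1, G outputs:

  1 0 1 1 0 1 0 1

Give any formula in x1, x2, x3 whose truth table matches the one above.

G is 0 on only 3 rows — (0,0,1), (1,0,0), (1,1,0). Writing each as a minterm (¬x1·¬x2·x3, x1·¬x2·¬x3, x1·x2·¬x3) and OR-ing them characterizes exactly where G=0, so G is the negation of that disjunction.

G(x1, x2, x3) = not ((((not x1 and not x2) and x3) or ((x1 and not x2) and not x3)) or ((x1 and x2) and not x3))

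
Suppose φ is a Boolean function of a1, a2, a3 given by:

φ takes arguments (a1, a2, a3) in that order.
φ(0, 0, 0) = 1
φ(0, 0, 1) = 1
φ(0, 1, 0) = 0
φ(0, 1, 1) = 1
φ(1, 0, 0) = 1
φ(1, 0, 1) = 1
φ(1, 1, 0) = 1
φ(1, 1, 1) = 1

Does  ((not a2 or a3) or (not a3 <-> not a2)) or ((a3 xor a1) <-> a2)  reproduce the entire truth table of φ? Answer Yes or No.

Test each input against both φ and the formula:
  a1=0, a2=0, a3=0: formula gives 1, φ = 1 ✓
  a1=0, a2=0, a3=1: formula gives 1, φ = 1 ✓
  a1=0, a2=1, a3=0: formula gives 0, φ = 0 ✓
  a1=0, a2=1, a3=1: formula gives 1, φ = 1 ✓
  a1=1, a2=0, a3=0: formula gives 1, φ = 1 ✓
  … (the remaining 3 rows also agree.)
All 8 rows match — the expression computes φ exactly.

Yes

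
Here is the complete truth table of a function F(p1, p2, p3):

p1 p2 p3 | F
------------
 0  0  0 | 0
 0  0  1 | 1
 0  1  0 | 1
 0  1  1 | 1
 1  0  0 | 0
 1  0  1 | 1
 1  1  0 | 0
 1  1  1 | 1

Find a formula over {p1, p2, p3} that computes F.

There are just 3 zero rows: (0,0,0), (1,0,0), (1,1,0). Their minterms are ¬p1·¬p2·¬p3, p1·¬p2·¬p3, p1·p2·¬p3; the OR of those covers precisely the 0-outputs, and negating it yields F.

F(p1, p2, p3) = NOT ((((NOT p1 AND NOT p2) AND NOT p3) OR ((p1 AND NOT p2) AND NOT p3)) OR ((p1 AND p2) AND NOT p3))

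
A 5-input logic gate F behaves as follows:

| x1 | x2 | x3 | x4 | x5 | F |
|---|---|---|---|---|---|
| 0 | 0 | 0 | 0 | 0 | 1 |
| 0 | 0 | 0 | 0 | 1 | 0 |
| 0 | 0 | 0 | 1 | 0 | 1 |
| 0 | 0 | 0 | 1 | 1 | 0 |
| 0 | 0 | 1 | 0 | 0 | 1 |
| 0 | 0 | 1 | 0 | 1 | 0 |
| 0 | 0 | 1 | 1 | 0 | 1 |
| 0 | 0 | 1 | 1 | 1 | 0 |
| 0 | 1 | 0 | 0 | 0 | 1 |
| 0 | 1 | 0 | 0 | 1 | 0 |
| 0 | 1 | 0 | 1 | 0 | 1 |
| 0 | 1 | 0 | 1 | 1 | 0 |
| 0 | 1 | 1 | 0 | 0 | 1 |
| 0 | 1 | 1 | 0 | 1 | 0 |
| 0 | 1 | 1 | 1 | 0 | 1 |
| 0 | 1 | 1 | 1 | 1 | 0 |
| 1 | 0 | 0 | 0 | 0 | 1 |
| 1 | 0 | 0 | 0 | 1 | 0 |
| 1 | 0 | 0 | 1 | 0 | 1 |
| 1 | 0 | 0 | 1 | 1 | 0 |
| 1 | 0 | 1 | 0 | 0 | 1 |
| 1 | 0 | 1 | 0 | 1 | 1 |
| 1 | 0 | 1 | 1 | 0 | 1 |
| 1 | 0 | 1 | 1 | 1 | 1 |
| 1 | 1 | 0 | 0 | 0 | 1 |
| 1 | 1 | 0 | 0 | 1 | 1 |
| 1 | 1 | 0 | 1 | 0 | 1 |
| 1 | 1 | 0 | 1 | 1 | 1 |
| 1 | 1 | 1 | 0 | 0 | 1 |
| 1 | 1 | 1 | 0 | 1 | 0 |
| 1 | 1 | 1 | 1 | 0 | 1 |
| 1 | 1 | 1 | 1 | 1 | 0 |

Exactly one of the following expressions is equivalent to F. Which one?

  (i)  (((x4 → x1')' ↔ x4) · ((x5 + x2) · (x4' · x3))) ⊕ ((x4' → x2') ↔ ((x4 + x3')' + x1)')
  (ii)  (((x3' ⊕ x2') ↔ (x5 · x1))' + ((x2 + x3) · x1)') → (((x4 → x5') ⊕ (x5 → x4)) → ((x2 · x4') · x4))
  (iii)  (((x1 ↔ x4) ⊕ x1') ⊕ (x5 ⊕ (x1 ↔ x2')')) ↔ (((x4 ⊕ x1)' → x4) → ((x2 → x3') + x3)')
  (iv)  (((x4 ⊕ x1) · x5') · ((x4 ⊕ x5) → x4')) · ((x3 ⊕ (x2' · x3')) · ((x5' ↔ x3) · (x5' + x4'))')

(i) fails at (0,0,0,0,1): the formula yields 1, F is 0.
(iii) fails at (0,1,0,0,0): the formula yields 0, F is 1.
(iv) fails at (0,0,0,0,0): the formula yields 0, F is 1.
Only (ii) survives; checking it on all 32 rows confirms it matches F.

ii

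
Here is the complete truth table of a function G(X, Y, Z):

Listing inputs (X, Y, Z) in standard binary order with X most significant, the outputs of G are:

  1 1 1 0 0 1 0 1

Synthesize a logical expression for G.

There are just 3 zero rows: (0,1,1), (1,0,0), (1,1,0). Their minterms are ¬X·Y·Z, X·¬Y·¬Z, X·Y·¬Z; the OR of those covers precisely the 0-outputs, and negating it yields G.

G(X, Y, Z) = not ((((not X and Y) and Z) or ((X and not Y) and not Z)) or ((X and Y) and not Z))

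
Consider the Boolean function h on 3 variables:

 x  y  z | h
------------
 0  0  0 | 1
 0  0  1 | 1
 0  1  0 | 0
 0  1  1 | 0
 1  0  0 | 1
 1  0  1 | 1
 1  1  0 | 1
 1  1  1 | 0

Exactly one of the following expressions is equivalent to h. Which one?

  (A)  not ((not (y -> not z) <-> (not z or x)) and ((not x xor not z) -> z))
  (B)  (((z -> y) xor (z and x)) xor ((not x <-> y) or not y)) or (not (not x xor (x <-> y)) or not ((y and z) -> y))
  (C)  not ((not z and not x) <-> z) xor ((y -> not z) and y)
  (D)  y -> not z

(A): at (0,0,1) it gives 0, but h = 1 — eliminated.
(C): at (0,1,1) it gives 1, but h = 0 — eliminated.
(D): at (0,1,0) it gives 1, but h = 0 — eliminated.
That leaves (B). Evaluating it on every row reproduces the table of h exactly.

B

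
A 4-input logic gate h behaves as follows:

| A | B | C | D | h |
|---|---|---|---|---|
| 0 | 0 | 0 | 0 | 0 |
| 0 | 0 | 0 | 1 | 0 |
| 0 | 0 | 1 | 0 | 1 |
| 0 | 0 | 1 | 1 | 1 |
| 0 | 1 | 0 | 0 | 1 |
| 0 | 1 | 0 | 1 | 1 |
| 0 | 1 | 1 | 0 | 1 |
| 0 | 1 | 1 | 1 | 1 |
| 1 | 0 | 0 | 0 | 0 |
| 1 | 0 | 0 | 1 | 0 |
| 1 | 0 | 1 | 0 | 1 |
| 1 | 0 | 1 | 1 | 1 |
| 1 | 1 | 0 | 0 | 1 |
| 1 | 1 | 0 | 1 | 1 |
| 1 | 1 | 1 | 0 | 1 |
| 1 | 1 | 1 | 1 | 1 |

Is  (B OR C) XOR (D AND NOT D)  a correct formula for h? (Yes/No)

Yes

Test each input against both h and the formula:
  A=0, B=0, C=0, D=0: formula gives 0, h = 0 ✓
  A=0, B=0, C=0, D=1: formula gives 0, h = 0 ✓
  A=0, B=0, C=1, D=0: formula gives 1, h = 1 ✓
  A=0, B=0, C=1, D=1: formula gives 1, h = 1 ✓
  …and likewise for the remaining 12 rows.
Every row agrees, so the formula is equivalent.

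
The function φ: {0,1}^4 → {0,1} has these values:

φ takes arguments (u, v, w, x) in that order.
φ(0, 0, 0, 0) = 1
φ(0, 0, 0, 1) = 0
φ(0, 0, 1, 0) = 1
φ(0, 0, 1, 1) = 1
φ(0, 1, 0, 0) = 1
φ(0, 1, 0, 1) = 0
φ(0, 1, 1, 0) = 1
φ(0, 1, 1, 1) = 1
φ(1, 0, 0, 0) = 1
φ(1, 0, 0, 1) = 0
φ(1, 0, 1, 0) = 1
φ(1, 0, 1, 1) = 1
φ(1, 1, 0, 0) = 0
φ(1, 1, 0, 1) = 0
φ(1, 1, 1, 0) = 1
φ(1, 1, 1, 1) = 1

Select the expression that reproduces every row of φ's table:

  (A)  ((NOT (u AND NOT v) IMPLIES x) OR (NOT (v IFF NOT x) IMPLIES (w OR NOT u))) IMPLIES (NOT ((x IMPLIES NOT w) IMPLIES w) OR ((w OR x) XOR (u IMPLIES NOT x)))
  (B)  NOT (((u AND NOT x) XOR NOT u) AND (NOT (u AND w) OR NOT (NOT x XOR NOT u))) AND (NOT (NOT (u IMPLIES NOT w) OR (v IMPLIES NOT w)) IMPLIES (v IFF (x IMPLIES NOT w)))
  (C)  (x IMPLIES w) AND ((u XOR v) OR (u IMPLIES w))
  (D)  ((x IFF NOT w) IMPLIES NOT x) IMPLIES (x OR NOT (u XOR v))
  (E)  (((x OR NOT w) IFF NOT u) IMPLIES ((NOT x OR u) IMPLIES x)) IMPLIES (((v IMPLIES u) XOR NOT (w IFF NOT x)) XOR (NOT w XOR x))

C

(A): at (0,0,0,1) it gives 1, but φ = 0 — eliminated.
(B): at (0,0,0,0) it gives 0, but φ = 1 — eliminated.
(D): at (0,0,0,1) it gives 1, but φ = 0 — eliminated.
(E): at (0,0,0,1) it gives 1, but φ = 0 — eliminated.
(C) is the remaining candidate, and it agrees with φ on all 16 inputs.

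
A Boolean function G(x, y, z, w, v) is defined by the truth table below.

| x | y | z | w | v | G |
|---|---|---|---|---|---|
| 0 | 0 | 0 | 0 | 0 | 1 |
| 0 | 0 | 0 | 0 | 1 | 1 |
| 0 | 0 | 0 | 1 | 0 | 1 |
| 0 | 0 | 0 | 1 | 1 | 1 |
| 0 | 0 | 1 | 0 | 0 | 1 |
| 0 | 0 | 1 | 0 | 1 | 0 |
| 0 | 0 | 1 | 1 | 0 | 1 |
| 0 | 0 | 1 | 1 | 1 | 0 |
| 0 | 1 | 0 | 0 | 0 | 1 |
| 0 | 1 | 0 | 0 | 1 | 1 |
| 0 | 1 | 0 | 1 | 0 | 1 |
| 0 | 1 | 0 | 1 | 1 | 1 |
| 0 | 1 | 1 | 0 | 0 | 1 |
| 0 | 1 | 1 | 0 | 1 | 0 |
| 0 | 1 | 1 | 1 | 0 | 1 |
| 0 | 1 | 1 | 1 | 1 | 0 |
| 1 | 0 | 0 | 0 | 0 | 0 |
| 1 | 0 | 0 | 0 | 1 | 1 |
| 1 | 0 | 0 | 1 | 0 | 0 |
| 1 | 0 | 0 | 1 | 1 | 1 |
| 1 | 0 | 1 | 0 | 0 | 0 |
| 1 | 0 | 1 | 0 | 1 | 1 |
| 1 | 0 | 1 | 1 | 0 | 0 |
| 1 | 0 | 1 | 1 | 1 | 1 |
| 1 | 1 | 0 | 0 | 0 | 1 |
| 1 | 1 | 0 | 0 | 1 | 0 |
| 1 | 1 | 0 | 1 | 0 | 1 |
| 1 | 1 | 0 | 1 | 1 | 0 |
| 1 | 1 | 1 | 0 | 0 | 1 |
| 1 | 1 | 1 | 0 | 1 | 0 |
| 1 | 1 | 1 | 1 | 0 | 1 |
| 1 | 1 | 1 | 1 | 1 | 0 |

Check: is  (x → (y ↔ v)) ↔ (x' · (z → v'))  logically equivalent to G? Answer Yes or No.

Check the formula against G row by row:
  x=0, y=0, z=0, w=0, v=0: formula gives 1, G = 1 ✓
  x=0, y=0, z=0, w=0, v=1: formula gives 1, G = 1 ✓
  x=0, y=0, z=0, w=1, v=0: formula gives 1, G = 1 ✓
  x=0, y=0, z=0, w=1, v=1: formula gives 1, G = 1 ✓
  …and likewise for the remaining 28 rows.
All 32 rows match — the expression computes G exactly.

Yes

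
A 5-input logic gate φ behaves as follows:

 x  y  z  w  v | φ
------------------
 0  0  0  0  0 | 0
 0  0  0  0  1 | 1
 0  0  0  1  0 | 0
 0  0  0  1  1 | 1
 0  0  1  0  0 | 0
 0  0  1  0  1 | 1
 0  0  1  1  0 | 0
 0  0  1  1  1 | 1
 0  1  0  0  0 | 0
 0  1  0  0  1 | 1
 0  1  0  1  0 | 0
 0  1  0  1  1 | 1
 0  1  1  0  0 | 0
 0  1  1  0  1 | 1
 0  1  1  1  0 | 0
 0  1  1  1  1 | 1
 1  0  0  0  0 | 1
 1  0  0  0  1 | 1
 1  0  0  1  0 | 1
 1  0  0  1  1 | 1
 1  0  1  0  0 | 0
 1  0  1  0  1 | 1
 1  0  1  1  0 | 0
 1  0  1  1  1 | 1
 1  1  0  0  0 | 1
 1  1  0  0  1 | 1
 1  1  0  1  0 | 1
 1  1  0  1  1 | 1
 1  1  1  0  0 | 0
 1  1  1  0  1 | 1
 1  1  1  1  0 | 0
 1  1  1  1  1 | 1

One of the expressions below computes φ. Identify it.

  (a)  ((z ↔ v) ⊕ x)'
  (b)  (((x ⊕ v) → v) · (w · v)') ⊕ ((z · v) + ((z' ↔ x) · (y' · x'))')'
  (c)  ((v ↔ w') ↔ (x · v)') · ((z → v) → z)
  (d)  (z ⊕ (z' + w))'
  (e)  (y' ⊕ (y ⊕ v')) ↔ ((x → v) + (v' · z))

(a) disagrees with φ on (0,0,1,0,0) (formula → 1, table → 0); rule it out.
(b) disagrees with φ on (0,0,0,0,0) (formula → 1, table → 0); rule it out.
(c) disagrees with φ on (0,0,0,0,1) (formula → 0, table → 1); rule it out.
(d) disagrees with φ on (0,0,0,0,1) (formula → 0, table → 1); rule it out.
Only (e) survives; checking it on all 32 rows confirms it matches φ.

e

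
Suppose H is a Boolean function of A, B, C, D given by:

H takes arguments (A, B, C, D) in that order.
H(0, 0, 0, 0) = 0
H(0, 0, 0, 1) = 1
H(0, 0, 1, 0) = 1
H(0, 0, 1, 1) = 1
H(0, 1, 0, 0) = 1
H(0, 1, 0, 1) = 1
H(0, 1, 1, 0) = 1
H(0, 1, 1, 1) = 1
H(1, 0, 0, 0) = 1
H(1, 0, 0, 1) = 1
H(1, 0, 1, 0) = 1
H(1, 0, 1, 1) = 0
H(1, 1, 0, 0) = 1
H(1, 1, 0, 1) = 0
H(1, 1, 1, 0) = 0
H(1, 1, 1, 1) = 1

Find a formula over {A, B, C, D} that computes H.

H(A, B, C, D) = NOT ((((((NOT A AND NOT B) AND NOT C) AND NOT D) OR (((A AND NOT B) AND C) AND D)) OR (((A AND B) AND NOT C) AND D)) OR (((A AND B) AND C) AND NOT D))

H is 0 on only 4 rows — (0,0,0,0), (1,0,1,1), (1,1,0,1), (1,1,1,0). Writing each as a minterm (¬A·¬B·¬C·¬D, A·¬B·C·D, A·B·¬C·D, A·B·C·¬D) and OR-ing them characterizes exactly where H=0, so H is the negation of that disjunction.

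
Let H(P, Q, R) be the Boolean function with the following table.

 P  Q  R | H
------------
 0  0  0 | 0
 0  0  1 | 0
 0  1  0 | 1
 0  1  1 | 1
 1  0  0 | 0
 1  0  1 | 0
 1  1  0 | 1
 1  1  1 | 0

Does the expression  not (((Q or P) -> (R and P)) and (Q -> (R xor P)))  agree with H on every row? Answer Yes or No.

No

Test each input against both H and the formula:
  P=0, Q=0, R=0: formula gives 0, H = 0 ✓
  P=0, Q=0, R=1: formula gives 0, H = 0 ✓
  P=0, Q=1, R=0: formula gives 1, H = 1 ✓
  P=0, Q=1, R=1: formula gives 1, H = 1 ✓
  P=1, Q=0, R=0: formula gives 1, but H = 0 ✗
A single disagreement suffices: at (1,0,0) they differ, so the formula does not compute H.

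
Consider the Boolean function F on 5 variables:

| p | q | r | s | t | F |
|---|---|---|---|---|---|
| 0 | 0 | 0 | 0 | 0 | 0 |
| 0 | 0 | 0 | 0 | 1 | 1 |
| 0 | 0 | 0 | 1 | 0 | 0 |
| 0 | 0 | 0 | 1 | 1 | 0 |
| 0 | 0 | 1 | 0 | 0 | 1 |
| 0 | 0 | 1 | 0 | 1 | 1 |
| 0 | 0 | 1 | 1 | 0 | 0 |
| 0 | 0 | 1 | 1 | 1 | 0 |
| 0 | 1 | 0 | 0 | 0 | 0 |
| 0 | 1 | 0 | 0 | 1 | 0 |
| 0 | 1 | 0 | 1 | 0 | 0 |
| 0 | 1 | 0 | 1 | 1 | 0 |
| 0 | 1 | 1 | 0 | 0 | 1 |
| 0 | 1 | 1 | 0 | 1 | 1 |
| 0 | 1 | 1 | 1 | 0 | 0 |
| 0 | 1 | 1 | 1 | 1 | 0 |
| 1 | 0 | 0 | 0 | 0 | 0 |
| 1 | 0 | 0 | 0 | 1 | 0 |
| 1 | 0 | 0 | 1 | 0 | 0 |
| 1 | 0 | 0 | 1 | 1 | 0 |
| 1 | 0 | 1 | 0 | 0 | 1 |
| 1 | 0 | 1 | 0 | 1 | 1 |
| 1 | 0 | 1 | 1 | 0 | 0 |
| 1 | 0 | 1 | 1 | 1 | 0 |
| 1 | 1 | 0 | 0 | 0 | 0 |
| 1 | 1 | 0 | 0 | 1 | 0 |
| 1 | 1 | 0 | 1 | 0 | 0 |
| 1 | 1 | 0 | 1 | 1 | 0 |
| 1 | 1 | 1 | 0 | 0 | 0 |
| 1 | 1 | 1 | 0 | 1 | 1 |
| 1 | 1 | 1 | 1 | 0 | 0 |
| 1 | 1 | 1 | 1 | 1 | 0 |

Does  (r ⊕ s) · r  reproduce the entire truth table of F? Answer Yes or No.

No

Evaluate (r ⊕ s) · r on each row and compare to F:
  p=0, q=0, r=0, s=0, t=0: formula gives 0, F = 0 ✓
  p=0, q=0, r=0, s=0, t=1: formula gives 0, but F = 1 ✗
Row (0,0,0,0,1) is a counterexample, so the formula is not equivalent to F.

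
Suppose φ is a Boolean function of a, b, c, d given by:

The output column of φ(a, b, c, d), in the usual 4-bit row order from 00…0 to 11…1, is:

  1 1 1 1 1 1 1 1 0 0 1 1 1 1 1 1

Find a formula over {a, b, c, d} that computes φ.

φ(a, b, c, d) = not ((((a and not b) and not c) and not d) or (((a and not b) and not c) and d))

There are just 2 zero rows: (1,0,0,0), (1,0,0,1). Their minterms are a·¬b·¬c·¬d, a·¬b·¬c·d; the OR of those covers precisely the 0-outputs, and negating it yields φ.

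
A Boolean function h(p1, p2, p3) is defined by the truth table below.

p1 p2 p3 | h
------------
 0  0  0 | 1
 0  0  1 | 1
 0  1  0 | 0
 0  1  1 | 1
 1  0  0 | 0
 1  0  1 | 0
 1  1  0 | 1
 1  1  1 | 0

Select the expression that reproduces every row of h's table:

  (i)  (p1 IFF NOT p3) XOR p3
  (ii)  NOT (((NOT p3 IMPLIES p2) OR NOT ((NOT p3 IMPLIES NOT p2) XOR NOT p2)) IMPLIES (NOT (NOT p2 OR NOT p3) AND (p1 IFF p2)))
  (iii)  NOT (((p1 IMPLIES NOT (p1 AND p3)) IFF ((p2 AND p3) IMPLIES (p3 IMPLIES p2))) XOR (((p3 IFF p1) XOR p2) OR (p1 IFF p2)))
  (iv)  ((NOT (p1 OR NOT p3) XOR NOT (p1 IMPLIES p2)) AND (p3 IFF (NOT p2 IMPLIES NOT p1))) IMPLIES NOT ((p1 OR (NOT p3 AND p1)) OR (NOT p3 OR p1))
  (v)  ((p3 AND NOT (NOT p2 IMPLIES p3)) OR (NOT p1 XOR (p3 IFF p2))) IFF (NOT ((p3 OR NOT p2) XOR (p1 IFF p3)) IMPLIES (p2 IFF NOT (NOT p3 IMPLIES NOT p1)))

iii

(i) fails at (0,0,0): the formula yields 0, h is 1.
(ii) fails at (0,1,0): the formula yields 1, h is 0.
(iv) fails at (0,1,0): the formula yields 1, h is 0.
(v) fails at (0,0,0): the formula yields 0, h is 1.
(iii) is the remaining candidate, and it agrees with h on all 8 inputs.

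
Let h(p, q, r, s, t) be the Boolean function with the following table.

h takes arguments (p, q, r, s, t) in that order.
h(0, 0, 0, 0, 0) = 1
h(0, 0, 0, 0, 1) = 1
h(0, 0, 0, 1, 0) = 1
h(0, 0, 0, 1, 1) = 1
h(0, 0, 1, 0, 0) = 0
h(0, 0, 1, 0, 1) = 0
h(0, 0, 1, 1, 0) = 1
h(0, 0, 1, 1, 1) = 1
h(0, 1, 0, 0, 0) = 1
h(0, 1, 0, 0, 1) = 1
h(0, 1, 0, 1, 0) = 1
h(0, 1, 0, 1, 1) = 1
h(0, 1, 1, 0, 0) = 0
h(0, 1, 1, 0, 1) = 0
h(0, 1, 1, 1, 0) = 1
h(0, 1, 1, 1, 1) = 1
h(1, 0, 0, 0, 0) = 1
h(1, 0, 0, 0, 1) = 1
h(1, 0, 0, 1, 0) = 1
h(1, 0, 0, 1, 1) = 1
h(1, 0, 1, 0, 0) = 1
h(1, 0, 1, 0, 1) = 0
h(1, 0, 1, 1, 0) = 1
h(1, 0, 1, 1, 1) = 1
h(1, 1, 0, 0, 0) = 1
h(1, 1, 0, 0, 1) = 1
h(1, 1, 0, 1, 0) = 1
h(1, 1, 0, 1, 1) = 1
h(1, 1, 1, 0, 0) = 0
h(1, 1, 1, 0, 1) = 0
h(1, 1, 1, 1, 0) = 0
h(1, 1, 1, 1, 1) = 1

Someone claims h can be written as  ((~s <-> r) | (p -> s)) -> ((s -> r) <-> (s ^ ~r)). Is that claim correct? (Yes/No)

No

Test each input against both h and the formula:
  p=0, q=0, r=0, s=0, t=0: formula gives 1, h = 1 ✓
  p=0, q=0, r=0, s=0, t=1: formula gives 1, h = 1 ✓
  p=0, q=0, r=0, s=1, t=0: formula gives 1, h = 1 ✓
  p=0, q=0, r=0, s=1, t=1: formula gives 1, h = 1 ✓
  …
  p=1, q=0, r=1, s=0, t=0: formula gives 0, but h = 1 ✗
A single disagreement suffices: at (1,0,1,0,0) they differ, so the formula does not compute h.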